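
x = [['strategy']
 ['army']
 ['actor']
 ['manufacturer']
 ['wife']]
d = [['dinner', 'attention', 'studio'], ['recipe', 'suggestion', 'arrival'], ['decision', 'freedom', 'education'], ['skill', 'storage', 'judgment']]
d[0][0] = 'dinner'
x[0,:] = ['strategy']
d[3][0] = 'skill'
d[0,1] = 'attention'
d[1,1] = 'suggestion'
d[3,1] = 'storage'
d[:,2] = ['studio', 'arrival', 'education', 'judgment']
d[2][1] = 'freedom'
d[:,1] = ['attention', 'suggestion', 'freedom', 'storage']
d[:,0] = ['dinner', 'recipe', 'decision', 'skill']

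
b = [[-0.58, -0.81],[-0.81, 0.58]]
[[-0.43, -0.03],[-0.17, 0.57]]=b @ [[0.39, -0.45], [0.25, 0.36]]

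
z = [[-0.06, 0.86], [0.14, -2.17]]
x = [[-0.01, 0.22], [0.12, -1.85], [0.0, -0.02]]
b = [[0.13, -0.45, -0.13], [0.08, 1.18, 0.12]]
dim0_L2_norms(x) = [0.12, 1.86]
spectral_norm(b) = 1.27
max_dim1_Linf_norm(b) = 1.18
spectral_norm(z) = 2.34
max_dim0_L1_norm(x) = 2.09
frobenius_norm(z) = 2.34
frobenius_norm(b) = 1.28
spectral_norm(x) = 1.87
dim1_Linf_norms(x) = [0.22, 1.85, 0.02]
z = b @ x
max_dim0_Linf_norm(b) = 1.18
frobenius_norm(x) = 1.87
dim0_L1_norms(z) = [0.2, 3.03]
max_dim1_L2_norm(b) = 1.19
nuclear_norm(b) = 1.44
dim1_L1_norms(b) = [0.71, 1.38]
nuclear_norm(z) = 2.34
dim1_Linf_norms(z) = [0.86, 2.17]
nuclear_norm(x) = 1.87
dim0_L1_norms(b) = [0.21, 1.63, 0.25]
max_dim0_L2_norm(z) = 2.33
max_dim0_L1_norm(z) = 3.03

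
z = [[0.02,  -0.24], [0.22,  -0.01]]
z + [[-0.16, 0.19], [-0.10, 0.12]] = [[-0.14,-0.05],[0.12,0.11]]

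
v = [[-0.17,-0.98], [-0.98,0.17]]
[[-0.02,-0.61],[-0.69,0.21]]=v@ [[0.69, -0.10], [-0.10, 0.64]]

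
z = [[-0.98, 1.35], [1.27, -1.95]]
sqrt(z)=[[0.00+0.73j, -0.69j], [-0.65j, 1.23j]]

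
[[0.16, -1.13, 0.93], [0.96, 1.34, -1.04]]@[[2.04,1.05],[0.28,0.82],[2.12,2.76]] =[[1.98, 1.81], [0.13, -0.76]]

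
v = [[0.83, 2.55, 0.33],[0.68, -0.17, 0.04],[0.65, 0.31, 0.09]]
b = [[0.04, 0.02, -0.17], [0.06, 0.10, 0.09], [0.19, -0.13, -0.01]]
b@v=[[-0.06, 0.05, -0.00], [0.18, 0.16, 0.03], [0.06, 0.50, 0.06]]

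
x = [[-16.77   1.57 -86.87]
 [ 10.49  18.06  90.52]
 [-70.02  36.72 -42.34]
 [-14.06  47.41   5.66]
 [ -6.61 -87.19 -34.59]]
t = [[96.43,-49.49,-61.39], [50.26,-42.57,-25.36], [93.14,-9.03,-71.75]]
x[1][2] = 90.52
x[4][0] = -6.61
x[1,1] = 18.06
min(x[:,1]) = -87.19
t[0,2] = -61.39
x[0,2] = -86.87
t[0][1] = -49.49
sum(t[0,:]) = -14.449999999999996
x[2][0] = -70.02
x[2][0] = -70.02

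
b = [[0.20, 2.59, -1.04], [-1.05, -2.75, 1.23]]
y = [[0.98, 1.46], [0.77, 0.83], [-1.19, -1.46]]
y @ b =[[-1.34, -1.48, 0.78], [-0.72, -0.29, 0.22], [1.30, 0.93, -0.56]]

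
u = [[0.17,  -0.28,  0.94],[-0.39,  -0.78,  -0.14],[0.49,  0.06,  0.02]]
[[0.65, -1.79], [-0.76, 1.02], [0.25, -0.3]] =u@[[0.41, -0.43], [0.62, -0.73], [0.80, -2.04]]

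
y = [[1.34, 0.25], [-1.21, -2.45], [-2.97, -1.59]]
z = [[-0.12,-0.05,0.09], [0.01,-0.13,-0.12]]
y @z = [[-0.16, -0.10, 0.09],[0.12, 0.38, 0.19],[0.34, 0.36, -0.08]]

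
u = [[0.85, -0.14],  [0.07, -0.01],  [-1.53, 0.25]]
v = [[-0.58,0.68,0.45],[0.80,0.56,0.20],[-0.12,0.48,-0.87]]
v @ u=[[-1.13, 0.19], [0.41, -0.07], [1.26, -0.21]]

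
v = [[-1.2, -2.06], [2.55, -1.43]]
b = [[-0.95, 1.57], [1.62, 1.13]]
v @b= [[-2.20, -4.21], [-4.74, 2.39]]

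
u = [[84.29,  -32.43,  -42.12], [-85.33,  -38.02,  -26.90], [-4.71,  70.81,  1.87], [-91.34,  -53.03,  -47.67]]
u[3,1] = -53.03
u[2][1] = 70.81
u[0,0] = 84.29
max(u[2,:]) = 70.81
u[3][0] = -91.34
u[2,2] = 1.87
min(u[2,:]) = -4.71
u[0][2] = -42.12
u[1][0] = -85.33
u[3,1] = -53.03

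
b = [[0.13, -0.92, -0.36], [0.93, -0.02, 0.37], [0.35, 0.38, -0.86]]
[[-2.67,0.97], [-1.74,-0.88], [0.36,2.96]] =b @ [[-1.82,0.33], [2.64,0.24], [0.01,-3.2]]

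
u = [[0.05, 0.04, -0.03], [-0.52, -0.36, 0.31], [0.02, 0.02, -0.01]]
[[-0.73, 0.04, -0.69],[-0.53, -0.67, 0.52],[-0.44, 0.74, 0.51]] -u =[[-0.78,0.00,-0.66], [-0.01,-0.31,0.21], [-0.46,0.72,0.52]]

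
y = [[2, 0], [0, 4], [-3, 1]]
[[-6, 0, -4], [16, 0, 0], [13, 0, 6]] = y @ [[-3, 0, -2], [4, 0, 0]]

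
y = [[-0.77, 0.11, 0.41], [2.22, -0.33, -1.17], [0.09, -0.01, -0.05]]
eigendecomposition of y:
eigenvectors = [[0.32, -0.44, -0.02], [-0.95, -0.59, -0.97], [-0.04, -0.68, 0.22]]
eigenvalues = [-1.14, 0.0, -0.01]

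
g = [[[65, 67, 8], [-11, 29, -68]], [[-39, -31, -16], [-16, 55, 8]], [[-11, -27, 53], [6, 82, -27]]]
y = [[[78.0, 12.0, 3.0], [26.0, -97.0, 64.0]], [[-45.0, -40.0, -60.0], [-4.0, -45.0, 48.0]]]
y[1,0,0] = -45.0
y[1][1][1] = -45.0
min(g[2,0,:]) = -27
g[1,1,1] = 55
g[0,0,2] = 8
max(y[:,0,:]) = 78.0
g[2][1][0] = 6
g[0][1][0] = -11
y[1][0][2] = -60.0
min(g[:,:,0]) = -39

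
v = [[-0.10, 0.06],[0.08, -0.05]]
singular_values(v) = [0.15, 0.0]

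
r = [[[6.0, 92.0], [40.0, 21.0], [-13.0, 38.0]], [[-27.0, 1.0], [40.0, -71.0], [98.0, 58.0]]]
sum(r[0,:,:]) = 184.0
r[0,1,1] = 21.0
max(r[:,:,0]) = 98.0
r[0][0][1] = 92.0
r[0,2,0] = -13.0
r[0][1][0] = 40.0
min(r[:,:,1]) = -71.0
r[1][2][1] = 58.0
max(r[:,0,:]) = 92.0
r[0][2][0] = -13.0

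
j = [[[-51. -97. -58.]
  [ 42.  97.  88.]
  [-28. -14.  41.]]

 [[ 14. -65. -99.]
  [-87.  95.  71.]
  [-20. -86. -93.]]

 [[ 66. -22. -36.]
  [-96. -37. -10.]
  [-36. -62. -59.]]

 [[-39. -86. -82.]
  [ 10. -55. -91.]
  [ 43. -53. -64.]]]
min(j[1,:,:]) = -99.0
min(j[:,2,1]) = -86.0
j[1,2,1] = -86.0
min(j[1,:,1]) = -86.0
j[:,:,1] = [[-97.0, 97.0, -14.0], [-65.0, 95.0, -86.0], [-22.0, -37.0, -62.0], [-86.0, -55.0, -53.0]]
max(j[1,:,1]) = 95.0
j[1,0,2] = -99.0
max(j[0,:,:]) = 97.0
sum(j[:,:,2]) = -392.0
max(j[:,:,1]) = 97.0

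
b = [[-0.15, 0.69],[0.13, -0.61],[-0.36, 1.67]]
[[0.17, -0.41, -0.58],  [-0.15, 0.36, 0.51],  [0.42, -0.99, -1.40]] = b @ [[-0.43, -0.59, 0.65], [0.16, -0.72, -0.7]]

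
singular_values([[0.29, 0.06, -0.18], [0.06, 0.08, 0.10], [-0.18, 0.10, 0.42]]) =[0.55, 0.23, 0.0]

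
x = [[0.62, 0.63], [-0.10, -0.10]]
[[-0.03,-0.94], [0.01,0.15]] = x @ [[-0.69, -0.78], [0.63, -0.73]]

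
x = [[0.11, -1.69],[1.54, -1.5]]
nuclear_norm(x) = 3.52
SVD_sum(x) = [[0.77, -1.3],[1.06, -1.79]] + [[-0.66, -0.39], [0.48, 0.29]]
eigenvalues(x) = [(-0.7+1.4j), (-0.7-1.4j)]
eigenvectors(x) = [[(0.72+0j), (0.72-0j)],  [0.34-0.60j, 0.34+0.60j]]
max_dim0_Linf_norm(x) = 1.69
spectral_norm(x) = 2.57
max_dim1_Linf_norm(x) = 1.69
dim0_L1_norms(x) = [1.65, 3.19]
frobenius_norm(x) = 2.74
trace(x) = -1.39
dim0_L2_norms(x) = [1.54, 2.26]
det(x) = 2.44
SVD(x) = [[-0.59, -0.81], [-0.81, 0.59]] @ diag([2.5666813370851544, 0.9497088574182931]) @ [[-0.51, 0.86], [0.86, 0.51]]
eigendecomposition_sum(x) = [[(0.06+0.9j),(-0.84-0.42j)], [0.77+0.38j,(-0.75+0.5j)]] + [[0.05-0.90j, (-0.85+0.42j)], [0.77-0.38j, -0.75-0.50j]]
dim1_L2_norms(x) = [1.69, 2.15]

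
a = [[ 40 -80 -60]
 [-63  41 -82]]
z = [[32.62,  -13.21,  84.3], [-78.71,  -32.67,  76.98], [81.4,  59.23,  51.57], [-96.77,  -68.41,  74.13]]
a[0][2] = -60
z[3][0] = -96.77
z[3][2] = 74.13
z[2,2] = 51.57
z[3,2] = 74.13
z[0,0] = 32.62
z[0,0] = 32.62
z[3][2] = 74.13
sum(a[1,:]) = -104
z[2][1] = 59.23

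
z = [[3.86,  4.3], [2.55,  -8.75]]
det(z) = -44.74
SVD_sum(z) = [[-0.31, 3.98], [0.69, -8.89]] + [[4.17, 0.32], [1.86, 0.14]]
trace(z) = -4.89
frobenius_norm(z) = 10.79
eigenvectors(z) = [[0.98, -0.30], [0.19, 0.95]]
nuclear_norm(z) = 14.35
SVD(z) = [[-0.41, 0.91], [0.91, 0.41]] @ diag([9.77206466403546, 4.578356932558839]) @ [[0.08, -1.0], [1.00, 0.08]]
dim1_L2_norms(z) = [5.78, 9.11]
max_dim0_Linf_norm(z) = 8.75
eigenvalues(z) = [4.68, -9.57]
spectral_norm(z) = 9.77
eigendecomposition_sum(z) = [[4.41, 1.41],[0.84, 0.27]] + [[-0.55, 2.89], [1.71, -9.02]]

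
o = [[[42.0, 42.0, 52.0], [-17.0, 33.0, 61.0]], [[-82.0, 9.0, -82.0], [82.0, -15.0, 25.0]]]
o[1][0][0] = -82.0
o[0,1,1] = 33.0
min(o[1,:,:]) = -82.0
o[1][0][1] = 9.0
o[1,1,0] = 82.0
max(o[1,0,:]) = 9.0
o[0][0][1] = 42.0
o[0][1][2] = 61.0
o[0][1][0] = -17.0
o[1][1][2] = 25.0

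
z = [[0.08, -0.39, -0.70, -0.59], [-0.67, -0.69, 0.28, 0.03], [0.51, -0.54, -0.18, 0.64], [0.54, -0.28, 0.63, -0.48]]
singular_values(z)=[1.01, 1.0, 1.0, 0.99]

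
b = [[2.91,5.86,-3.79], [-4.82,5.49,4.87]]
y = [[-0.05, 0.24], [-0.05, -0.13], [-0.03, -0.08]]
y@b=[[-1.30, 1.02, 1.36], [0.48, -1.01, -0.44], [0.30, -0.62, -0.28]]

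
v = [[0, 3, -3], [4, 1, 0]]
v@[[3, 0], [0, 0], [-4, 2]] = [[12, -6], [12, 0]]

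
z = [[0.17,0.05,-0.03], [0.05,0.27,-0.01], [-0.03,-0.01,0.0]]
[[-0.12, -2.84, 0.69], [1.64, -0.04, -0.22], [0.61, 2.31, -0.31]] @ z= [[-0.18, -0.78, 0.03], [0.28, 0.07, -0.05], [0.23, 0.66, -0.04]]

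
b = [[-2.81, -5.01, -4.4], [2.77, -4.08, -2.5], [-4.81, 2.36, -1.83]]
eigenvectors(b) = [[(0.7+0j), -0.22-0.39j, -0.22+0.39j],[(-0.06+0j), -0.63+0.00j, -0.63-0.00j],[0.71+0.00j, (0.55+0.31j), 0.55-0.31j]]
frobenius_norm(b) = 10.72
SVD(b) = [[-0.83, -0.36, 0.43], [-0.56, 0.44, -0.71], [0.06, -0.83, -0.56]] @ diag([8.222766858244054, 6.7809568931125, 1.1767874951380648]) @ [[0.06,0.8,0.6], [0.91,-0.29,0.29], [-0.41,-0.53,0.75]]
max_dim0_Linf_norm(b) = 5.01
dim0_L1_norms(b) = [10.39, 11.45, 8.73]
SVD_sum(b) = [[-0.39, -5.43, -4.07],[-0.27, -3.67, -2.75],[0.03, 0.41, 0.31]] + [[-2.21, 0.69, -0.71], [2.70, -0.85, 0.87], [-5.11, 1.60, -1.64]] + [[-0.21, -0.27, 0.38], [0.34, 0.44, -0.62], [0.27, 0.35, -0.49]]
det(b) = -65.62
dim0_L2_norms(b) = [6.22, 6.88, 5.38]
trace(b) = -8.72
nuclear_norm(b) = 16.18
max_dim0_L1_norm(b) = 11.45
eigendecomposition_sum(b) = [[(-3.08+0j), (-2.31+0j), (-3.89+0j)], [(0.28-0j), (0.21-0j), (0.35-0j)], [-3.11+0.00j, -2.33+0.00j, (-3.93+0j)]] + [[(0.14+0.94j), -1.35-0.99j, (-0.26-1.02j)], [(1.25+0.47j), (-2.14+0.99j), (-1.42-0.38j)], [-0.85-1.02j, 2.34+0.20j, (1.05+1.03j)]] + [[0.14-0.94j, -1.35+0.99j, -0.26+1.02j], [(1.25-0.47j), (-2.14-0.99j), (-1.42+0.38j)], [(-0.85+1.02j), 2.34-0.20j, 1.05-1.03j]]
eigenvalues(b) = [(-6.8+0j), (-0.96+2.95j), (-0.96-2.95j)]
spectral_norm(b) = 8.22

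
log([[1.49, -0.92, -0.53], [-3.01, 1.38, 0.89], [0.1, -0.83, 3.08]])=[[-0.14+1.61j, (-0.75+0.92j), -0.17+0.01j], [(-2.28+2.66j), (-0.13+1.53j), (0.27+0.02j)], [(-0.28+0.62j), -0.44+0.35j, 1.16+0.00j]]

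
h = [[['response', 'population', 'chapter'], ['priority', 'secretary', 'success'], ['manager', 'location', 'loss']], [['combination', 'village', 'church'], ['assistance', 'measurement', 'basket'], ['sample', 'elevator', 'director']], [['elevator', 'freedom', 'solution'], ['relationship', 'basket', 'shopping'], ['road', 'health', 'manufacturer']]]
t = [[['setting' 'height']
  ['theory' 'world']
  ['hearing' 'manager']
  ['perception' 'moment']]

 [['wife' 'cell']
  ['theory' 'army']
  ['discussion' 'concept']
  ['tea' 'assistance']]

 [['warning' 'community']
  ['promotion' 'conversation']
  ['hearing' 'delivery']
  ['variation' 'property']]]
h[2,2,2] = 'manufacturer'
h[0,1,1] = 'secretary'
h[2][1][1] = 'basket'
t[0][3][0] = 'perception'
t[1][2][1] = 'concept'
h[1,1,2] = 'basket'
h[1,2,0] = 'sample'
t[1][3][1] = 'assistance'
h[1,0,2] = 'church'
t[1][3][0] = 'tea'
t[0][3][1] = 'moment'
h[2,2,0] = 'road'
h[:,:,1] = [['population', 'secretary', 'location'], ['village', 'measurement', 'elevator'], ['freedom', 'basket', 'health']]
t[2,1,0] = 'promotion'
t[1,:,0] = ['wife', 'theory', 'discussion', 'tea']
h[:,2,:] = [['manager', 'location', 'loss'], ['sample', 'elevator', 'director'], ['road', 'health', 'manufacturer']]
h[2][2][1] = 'health'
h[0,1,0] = 'priority'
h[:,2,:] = [['manager', 'location', 'loss'], ['sample', 'elevator', 'director'], ['road', 'health', 'manufacturer']]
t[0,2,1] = 'manager'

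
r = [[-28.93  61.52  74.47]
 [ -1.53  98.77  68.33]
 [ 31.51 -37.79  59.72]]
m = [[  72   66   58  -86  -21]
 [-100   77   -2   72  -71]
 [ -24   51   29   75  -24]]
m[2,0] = -24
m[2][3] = 75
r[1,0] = -1.53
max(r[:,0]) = 31.51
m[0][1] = 66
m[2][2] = 29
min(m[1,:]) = -100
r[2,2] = 59.72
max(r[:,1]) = 98.77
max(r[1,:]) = 98.77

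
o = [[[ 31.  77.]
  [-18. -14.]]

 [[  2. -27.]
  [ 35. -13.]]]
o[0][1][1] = -14.0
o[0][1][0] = -18.0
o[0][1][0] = -18.0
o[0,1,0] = -18.0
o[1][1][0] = 35.0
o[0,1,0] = -18.0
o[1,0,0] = 2.0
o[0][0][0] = 31.0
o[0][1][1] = -14.0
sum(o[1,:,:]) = -3.0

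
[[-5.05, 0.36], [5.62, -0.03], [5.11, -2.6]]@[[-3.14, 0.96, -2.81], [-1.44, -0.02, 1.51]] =[[15.34, -4.86, 14.73], [-17.60, 5.4, -15.84], [-12.3, 4.96, -18.29]]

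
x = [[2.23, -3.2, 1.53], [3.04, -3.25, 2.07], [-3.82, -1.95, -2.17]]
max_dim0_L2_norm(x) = 5.37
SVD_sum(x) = [[2.88,  -1.87,  1.86], [3.53,  -2.29,  2.28], [-2.15,  1.40,  -1.39]] + [[-0.66, -1.33, -0.31], [-0.48, -0.96, -0.22], [-1.67, -3.35, -0.79]] + [[0.01, -0.00, -0.02], [-0.01, 0.00, 0.02], [-0.00, 0.00, 0.0]]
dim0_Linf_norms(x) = [3.82, 3.25, 2.17]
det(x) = 0.86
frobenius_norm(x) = 8.05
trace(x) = -3.19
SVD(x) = [[-0.57, -0.36, 0.74], [-0.70, -0.26, -0.67], [0.43, -0.90, -0.10]] @ diag([6.830022342896791, 4.254000889856955, 0.02951651447709652]) @ [[-0.74, 0.48, -0.48], [0.44, 0.88, 0.21], [0.52, -0.06, -0.86]]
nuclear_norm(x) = 11.11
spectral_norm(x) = 6.83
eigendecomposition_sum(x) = [[0.04-0.00j, (-0.04+0j), -0.01-0.00j], [-0.00+0.00j, -0j, 0.00+0.00j], [-0.07+0.00j, (0.06-0j), 0.01+0.00j]] + [[(1.09+1.01j), -1.58+0.70j, 0.77+0.58j], [1.52+0.87j, (-1.63+1.22j), (1.03+0.46j)], [(-1.87+1.76j), (-1.01-2.8j), (-1.09+1.25j)]] + [[(1.09-1.01j),(-1.58-0.7j),(0.77-0.58j)], [1.52-0.87j,(-1.63-1.22j),(1.03-0.46j)], [-1.87-1.76j,(-1.01+2.8j),-1.09-1.25j]]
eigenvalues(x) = [(0.06+0j), (-1.62+3.48j), (-1.62-3.48j)]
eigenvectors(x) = [[0.52+0.00j, -0.03-0.43j, -0.03+0.43j], [(-0.05+0j), -0.15-0.49j, -0.15+0.49j], [-0.85+0.00j, (0.74+0j), 0.74-0.00j]]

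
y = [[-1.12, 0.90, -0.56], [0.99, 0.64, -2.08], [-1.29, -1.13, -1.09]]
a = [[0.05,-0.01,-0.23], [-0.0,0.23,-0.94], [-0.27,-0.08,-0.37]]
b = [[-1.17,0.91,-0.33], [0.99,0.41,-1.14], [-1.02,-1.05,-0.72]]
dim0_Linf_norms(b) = [1.17, 1.05, 1.14]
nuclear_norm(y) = 5.90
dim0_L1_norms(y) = [3.4, 2.67, 3.73]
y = a + b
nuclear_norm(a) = 1.43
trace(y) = -1.57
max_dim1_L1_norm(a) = 1.17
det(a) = -0.02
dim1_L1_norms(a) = [0.29, 1.17, 0.72]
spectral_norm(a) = 1.05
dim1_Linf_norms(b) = [1.17, 1.14, 1.05]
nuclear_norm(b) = 4.67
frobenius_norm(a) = 1.10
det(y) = 6.96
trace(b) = -1.48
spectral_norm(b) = 1.87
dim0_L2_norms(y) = [1.97, 1.58, 2.41]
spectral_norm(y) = 2.44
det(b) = 3.66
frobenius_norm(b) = 2.72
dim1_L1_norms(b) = [2.41, 2.54, 2.79]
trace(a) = -0.09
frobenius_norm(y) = 3.50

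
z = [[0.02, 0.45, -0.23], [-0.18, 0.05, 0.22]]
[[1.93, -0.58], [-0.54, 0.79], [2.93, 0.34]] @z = [[0.14,0.84,-0.57], [-0.15,-0.20,0.3], [-0.0,1.34,-0.60]]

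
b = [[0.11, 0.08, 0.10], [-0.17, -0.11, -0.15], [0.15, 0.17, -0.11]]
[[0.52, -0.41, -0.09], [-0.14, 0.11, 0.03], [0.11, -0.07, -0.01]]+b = [[0.63, -0.33, 0.01], [-0.31, 0.0, -0.12], [0.26, 0.1, -0.12]]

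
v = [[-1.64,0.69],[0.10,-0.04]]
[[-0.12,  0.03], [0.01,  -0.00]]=v @[[0.08,-0.02], [0.01,-0.00]]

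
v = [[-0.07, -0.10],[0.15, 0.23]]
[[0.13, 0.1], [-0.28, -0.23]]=v @ [[-0.65,-0.22], [-0.81,-0.86]]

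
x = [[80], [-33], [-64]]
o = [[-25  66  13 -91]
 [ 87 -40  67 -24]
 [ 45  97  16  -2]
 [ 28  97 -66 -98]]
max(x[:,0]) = 80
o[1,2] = 67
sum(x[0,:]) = 80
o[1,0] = 87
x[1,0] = -33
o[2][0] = 45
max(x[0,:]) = 80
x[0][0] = 80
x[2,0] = -64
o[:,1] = [66, -40, 97, 97]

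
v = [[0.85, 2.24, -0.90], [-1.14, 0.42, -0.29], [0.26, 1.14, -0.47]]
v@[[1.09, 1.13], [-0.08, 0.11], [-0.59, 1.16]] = [[1.28, 0.16], [-1.11, -1.58], [0.47, -0.13]]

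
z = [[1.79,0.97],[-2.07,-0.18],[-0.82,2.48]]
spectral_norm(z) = 2.86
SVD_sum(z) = [[1.85, 0.13], [-2.07, -0.15], [-0.64, -0.05]] + [[-0.06, 0.84],[0.0, -0.03],[-0.18, 2.53]]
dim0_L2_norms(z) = [2.86, 2.67]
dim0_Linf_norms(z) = [2.07, 2.48]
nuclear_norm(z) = 5.53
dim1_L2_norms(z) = [2.04, 2.08, 2.61]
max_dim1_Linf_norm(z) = 2.48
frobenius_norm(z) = 3.91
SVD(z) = [[-0.65, -0.31],  [0.73, 0.01],  [0.22, -0.95]] @ diag([2.857767593963411, 2.668007567247997]) @ [[-1.00, -0.07], [0.07, -1.0]]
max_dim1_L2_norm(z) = 2.61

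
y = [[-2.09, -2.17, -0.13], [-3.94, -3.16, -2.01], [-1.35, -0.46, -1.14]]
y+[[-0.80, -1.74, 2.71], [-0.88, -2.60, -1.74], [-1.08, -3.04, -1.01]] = [[-2.89, -3.91, 2.58], [-4.82, -5.76, -3.75], [-2.43, -3.5, -2.15]]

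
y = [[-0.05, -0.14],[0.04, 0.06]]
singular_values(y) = [0.16, 0.02]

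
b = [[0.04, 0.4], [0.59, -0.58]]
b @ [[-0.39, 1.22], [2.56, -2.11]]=[[1.01, -0.80], [-1.71, 1.94]]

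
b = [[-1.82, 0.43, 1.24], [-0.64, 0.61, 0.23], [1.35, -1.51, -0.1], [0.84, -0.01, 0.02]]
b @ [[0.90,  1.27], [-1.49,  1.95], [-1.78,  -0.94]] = [[-4.49, -2.64], [-1.89, 0.16], [3.64, -1.14], [0.74, 1.03]]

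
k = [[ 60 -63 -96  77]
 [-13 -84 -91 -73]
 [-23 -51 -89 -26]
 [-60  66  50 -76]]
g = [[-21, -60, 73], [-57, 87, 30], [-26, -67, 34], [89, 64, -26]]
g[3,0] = 89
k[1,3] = -73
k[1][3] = -73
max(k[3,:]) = 66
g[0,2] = 73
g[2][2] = 34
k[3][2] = 50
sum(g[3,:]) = 127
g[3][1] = 64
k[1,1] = -84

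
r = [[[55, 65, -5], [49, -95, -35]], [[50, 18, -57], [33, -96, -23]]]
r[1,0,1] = 18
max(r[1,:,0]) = 50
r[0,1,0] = 49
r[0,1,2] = -35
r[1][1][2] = -23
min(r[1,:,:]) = -96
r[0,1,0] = 49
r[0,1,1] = -95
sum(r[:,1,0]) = 82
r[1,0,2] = -57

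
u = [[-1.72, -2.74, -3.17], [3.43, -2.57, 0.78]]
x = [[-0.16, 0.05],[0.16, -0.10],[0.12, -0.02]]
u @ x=[[-0.54, 0.25], [-0.87, 0.41]]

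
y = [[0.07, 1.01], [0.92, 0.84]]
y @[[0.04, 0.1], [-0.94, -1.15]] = [[-0.95,-1.15], [-0.75,-0.87]]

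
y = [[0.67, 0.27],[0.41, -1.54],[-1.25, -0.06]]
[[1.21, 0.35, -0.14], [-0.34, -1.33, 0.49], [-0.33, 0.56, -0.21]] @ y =[[1.13, -0.2], [-1.39, 1.93], [0.27, -0.94]]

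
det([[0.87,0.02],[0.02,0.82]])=0.713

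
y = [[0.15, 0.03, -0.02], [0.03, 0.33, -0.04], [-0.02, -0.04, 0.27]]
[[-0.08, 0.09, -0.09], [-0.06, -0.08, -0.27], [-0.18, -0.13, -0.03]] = y @ [[-0.59, 0.63, -0.44], [-0.22, -0.36, -0.82], [-0.76, -0.50, -0.26]]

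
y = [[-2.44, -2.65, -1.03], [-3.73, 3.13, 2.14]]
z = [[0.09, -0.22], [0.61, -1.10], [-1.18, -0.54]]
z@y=[[0.60, -0.93, -0.56], [2.61, -5.06, -2.98], [4.89, 1.44, 0.06]]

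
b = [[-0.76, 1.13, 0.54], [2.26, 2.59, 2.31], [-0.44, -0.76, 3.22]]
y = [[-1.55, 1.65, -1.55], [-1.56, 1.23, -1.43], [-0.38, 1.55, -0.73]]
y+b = [[-2.31, 2.78, -1.01], [0.7, 3.82, 0.88], [-0.82, 0.79, 2.49]]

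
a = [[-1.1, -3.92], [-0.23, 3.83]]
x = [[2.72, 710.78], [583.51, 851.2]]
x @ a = [[-166.47, 2711.62], [-837.64, 972.74]]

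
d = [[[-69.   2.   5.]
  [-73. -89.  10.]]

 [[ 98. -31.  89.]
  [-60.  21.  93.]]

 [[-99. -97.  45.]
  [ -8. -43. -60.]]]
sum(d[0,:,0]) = -142.0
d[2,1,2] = -60.0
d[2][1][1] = -43.0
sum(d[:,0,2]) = 139.0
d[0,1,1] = -89.0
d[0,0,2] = 5.0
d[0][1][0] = -73.0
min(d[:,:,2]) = -60.0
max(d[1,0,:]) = 98.0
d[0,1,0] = -73.0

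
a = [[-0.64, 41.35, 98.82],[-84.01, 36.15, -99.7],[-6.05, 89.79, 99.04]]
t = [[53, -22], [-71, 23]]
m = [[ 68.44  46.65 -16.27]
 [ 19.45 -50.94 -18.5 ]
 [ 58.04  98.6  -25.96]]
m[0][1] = 46.65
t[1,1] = 23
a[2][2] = 99.04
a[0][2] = 98.82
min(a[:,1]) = 36.15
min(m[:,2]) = -25.96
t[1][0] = -71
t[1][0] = -71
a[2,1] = 89.79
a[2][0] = -6.05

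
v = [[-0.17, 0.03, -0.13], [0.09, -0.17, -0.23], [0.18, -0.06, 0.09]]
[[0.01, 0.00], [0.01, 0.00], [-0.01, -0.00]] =v @ [[-0.01, -0.0], [0.00, 0.00], [-0.04, -0.01]]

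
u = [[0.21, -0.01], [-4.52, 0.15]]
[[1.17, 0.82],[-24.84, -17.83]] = u @ [[5.35, 4.03], [-4.36, 2.58]]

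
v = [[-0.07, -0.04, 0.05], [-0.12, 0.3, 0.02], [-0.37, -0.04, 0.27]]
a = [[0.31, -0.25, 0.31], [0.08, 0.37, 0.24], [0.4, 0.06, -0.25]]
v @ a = [[-0.0, 0.01, -0.04], [-0.01, 0.14, 0.03], [-0.01, 0.09, -0.19]]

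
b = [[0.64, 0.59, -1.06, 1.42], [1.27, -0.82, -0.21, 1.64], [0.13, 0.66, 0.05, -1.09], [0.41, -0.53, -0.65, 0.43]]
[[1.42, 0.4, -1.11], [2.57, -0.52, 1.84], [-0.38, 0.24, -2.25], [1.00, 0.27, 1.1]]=b @ [[1.38, -0.19, -0.77], [-0.28, 0.08, -2.30], [-0.22, -0.76, 0.08], [0.33, -0.23, 0.58]]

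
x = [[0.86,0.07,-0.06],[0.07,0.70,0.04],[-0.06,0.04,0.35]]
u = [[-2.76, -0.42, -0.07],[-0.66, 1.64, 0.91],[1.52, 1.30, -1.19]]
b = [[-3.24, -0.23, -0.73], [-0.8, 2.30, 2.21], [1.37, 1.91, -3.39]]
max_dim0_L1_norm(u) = 4.94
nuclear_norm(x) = 1.91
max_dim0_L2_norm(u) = 3.22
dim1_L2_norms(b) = [3.33, 3.29, 4.13]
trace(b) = -4.33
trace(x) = 1.91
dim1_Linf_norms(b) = [3.24, 2.3, 3.39]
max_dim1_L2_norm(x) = 0.86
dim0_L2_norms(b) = [3.61, 3.0, 4.11]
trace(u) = -2.31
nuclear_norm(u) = 6.67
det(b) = 42.28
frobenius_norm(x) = 1.17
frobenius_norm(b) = 6.24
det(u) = 8.63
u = b @ x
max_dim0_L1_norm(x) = 0.99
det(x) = 0.20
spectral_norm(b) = 4.45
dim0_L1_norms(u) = [4.94, 3.36, 2.17]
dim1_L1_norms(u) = [3.25, 3.21, 4.01]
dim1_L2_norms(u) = [2.79, 1.99, 2.33]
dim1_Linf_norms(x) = [0.86, 0.7, 0.35]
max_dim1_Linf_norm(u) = 2.76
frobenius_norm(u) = 4.14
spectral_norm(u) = 3.39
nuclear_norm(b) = 10.62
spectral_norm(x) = 0.89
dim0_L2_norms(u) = [3.22, 2.13, 1.5]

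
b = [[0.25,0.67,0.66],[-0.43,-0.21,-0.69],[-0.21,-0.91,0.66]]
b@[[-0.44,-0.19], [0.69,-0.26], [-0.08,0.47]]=[[0.3, 0.09], [0.1, -0.19], [-0.59, 0.59]]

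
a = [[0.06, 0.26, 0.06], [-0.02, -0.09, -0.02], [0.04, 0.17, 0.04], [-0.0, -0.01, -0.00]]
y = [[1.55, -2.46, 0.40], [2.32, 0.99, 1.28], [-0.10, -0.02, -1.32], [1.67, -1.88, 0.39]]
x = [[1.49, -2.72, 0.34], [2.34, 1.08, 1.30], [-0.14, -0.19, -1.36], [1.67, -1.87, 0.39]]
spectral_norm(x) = 4.08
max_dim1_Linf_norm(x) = 2.72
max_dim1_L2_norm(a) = 0.27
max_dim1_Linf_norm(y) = 2.46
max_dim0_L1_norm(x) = 5.86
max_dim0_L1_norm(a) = 0.53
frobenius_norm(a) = 0.34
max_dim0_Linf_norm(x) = 2.72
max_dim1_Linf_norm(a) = 0.26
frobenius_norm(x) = 5.14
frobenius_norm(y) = 4.98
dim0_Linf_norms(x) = [2.34, 2.72, 1.36]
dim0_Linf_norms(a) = [0.06, 0.26, 0.06]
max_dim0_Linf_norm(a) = 0.26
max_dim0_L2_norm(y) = 3.25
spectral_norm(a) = 0.34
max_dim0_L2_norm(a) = 0.32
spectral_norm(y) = 4.03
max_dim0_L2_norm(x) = 3.48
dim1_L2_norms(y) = [2.93, 2.83, 1.32, 2.54]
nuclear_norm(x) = 8.10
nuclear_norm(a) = 0.34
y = x + a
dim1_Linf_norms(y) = [2.46, 2.32, 1.32, 1.88]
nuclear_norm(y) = 7.85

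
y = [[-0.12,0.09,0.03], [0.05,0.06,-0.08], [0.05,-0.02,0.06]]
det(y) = -0.001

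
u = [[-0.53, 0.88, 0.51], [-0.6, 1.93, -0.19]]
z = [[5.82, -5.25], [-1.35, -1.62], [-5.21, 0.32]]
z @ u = [[0.07, -5.01, 3.97], [1.69, -4.31, -0.38], [2.57, -3.97, -2.72]]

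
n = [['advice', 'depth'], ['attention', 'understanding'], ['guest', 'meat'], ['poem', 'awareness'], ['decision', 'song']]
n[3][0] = 'poem'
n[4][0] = 'decision'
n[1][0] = 'attention'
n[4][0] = 'decision'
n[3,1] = 'awareness'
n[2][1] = 'meat'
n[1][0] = 'attention'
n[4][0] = 'decision'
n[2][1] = 'meat'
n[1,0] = 'attention'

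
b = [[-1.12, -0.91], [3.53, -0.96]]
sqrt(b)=[[0.66, -0.63], [2.46, 0.77]]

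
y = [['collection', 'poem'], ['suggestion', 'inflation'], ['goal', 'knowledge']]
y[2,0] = 'goal'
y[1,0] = 'suggestion'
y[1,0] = 'suggestion'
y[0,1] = 'poem'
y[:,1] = ['poem', 'inflation', 'knowledge']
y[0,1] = 'poem'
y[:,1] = ['poem', 'inflation', 'knowledge']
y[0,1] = 'poem'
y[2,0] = 'goal'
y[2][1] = 'knowledge'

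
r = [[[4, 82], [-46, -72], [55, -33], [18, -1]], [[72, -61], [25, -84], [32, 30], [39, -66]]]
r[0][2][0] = 55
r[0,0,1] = 82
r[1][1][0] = 25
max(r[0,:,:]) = 82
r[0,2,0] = 55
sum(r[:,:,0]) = 199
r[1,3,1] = -66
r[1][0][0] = 72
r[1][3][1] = -66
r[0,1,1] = -72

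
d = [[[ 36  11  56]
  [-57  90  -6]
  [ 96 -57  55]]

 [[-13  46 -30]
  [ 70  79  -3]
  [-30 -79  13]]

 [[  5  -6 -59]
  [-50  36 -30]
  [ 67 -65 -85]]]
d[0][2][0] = 96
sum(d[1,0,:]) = 3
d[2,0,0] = 5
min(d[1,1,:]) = -3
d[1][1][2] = -3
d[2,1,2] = -30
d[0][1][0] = -57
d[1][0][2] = -30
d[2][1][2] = -30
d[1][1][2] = -3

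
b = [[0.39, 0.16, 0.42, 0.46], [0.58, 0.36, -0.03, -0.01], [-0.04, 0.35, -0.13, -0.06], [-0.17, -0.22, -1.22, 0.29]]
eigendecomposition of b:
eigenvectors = [[0.11-0.44j, (0.11+0.44j), 0.49+0.27j, 0.49-0.27j], [-0.28-0.43j, -0.28+0.43j, (-0.22-0.39j), -0.22+0.39j], [-0.20-0.07j, (-0.2+0.07j), (-0.29+0.23j), -0.29-0.23j], [(0.7+0j), (0.7-0j), -0.59+0.00j, (-0.59-0j)]]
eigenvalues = [(0.71+0.36j), (0.71-0.36j), (-0.25+0.42j), (-0.25-0.42j)]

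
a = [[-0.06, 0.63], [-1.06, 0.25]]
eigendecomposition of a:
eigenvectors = [[(-0.12+0.6j), (-0.12-0.6j)], [-0.79+0.00j, (-0.79-0j)]]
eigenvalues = [(0.1+0.8j), (0.1-0.8j)]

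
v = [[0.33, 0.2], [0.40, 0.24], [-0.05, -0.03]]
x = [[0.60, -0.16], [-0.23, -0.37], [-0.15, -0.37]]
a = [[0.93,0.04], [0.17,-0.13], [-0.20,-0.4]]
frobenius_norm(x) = 0.86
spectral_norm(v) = 0.61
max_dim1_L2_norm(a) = 0.93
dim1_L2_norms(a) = [0.93, 0.21, 0.45]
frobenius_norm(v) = 0.61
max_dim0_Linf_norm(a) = 0.93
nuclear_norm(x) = 1.20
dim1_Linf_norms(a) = [0.93, 0.17, 0.4]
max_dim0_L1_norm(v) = 0.78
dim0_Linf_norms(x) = [0.6, 0.37]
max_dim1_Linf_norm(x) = 0.6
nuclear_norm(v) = 0.61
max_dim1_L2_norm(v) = 0.47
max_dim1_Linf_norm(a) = 0.93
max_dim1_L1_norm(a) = 0.97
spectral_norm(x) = 0.67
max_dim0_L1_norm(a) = 1.3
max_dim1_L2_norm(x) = 0.62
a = x + v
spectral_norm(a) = 0.97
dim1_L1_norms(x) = [0.76, 0.6, 0.52]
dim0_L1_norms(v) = [0.78, 0.47]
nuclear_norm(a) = 1.38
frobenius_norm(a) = 1.05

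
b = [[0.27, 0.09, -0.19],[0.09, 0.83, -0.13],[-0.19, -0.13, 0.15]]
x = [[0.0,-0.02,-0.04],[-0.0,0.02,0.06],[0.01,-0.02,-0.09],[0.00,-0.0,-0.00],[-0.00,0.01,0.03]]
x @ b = [[0.01, -0.01, -0.0], [-0.01, 0.01, 0.01], [0.02, -0.0, -0.01], [0.0, 0.00, 0.00], [-0.00, 0.0, 0.0]]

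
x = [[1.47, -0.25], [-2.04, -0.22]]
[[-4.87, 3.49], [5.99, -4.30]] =x @ [[-3.08, 2.21], [1.35, -0.96]]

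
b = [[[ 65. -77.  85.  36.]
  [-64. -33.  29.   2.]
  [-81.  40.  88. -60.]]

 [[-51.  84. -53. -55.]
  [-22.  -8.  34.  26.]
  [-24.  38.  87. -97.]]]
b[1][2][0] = -24.0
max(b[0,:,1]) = 40.0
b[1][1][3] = 26.0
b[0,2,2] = 88.0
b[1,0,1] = 84.0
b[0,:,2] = [85.0, 29.0, 88.0]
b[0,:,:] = [[65.0, -77.0, 85.0, 36.0], [-64.0, -33.0, 29.0, 2.0], [-81.0, 40.0, 88.0, -60.0]]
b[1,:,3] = [-55.0, 26.0, -97.0]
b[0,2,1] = 40.0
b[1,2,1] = 38.0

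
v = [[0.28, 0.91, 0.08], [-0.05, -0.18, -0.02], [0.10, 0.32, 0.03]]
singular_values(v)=[1.03, 0.01, 0.0]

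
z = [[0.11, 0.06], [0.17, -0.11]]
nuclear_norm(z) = 0.32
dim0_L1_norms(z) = [0.28, 0.17]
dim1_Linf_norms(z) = [0.11, 0.17]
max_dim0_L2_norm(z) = 0.2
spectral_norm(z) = 0.21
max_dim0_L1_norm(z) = 0.28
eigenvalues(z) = [0.15, -0.15]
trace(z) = 0.00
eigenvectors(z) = [[0.84, -0.23], [0.55, 0.97]]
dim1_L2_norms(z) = [0.13, 0.2]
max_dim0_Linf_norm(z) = 0.17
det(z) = -0.02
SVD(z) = [[-0.37, -0.93],[-0.93, 0.37]] @ diag([0.21413830462839553, 0.10413830462839548]) @ [[-0.93, 0.37], [-0.37, -0.93]]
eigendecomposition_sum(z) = [[0.13,0.03], [0.09,0.02]] + [[-0.02, 0.03], [0.09, -0.13]]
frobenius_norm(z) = 0.24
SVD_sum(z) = [[0.07, -0.03], [0.18, -0.07]] + [[0.04, 0.09], [-0.01, -0.04]]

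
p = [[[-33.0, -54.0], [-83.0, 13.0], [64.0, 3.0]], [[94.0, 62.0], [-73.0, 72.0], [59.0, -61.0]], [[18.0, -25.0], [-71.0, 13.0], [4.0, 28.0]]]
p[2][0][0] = 18.0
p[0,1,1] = 13.0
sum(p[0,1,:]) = -70.0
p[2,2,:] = [4.0, 28.0]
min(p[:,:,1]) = -61.0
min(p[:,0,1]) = -54.0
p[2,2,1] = 28.0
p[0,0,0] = -33.0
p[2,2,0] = 4.0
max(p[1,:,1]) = 72.0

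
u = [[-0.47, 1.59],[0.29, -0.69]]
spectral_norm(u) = 1.82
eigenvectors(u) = [[0.94, -0.89], [0.34, 0.45]]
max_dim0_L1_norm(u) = 2.28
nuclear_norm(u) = 1.89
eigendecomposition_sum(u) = [[0.06, 0.12], [0.02, 0.05]] + [[-0.53, 1.47], [0.27, -0.74]]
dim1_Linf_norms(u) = [1.59, 0.69]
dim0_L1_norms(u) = [0.76, 2.28]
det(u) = -0.14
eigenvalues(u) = [0.11, -1.27]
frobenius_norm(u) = 1.82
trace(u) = -1.16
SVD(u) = [[-0.91, 0.41], [0.41, 0.91]] @ diag([1.8175629525973538, 0.07526561861557998]) @ [[0.30, -0.95], [0.95, 0.3]]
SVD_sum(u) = [[-0.50,1.58], [0.22,-0.71]] + [[0.03, 0.01],  [0.07, 0.02]]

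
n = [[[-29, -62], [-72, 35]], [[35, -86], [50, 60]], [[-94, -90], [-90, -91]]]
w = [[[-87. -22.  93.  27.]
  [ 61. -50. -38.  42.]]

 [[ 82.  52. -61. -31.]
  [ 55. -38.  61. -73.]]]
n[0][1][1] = 35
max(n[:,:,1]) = 60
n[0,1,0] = -72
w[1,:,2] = [-61.0, 61.0]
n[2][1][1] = -91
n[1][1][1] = 60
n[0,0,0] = -29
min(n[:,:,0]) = -94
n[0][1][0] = -72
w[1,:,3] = [-31.0, -73.0]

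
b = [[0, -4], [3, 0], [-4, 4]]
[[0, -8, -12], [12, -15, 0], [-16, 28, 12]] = b @[[4, -5, 0], [0, 2, 3]]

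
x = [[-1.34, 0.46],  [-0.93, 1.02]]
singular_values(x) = [1.92, 0.49]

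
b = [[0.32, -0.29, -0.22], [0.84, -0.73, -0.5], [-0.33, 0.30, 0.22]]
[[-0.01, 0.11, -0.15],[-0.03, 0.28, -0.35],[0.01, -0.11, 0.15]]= b @ [[-0.2, 0.26, 0.1], [-0.12, 0.08, 0.16], [-0.11, -0.24, 0.63]]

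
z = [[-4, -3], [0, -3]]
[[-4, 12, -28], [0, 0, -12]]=z@ [[1, -3, 4], [0, 0, 4]]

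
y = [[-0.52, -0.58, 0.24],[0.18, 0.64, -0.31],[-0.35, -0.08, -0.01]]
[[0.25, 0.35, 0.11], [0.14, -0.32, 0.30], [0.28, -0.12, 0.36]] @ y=[[-0.11, 0.07, -0.05], [-0.24, -0.31, 0.13], [-0.29, -0.27, 0.1]]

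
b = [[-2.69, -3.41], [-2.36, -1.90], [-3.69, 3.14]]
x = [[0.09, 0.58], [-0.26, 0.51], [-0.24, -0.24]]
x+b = [[-2.60, -2.83], [-2.62, -1.39], [-3.93, 2.90]]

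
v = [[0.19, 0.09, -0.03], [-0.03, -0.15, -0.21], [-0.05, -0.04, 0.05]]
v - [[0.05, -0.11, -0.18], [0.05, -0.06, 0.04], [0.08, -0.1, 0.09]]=[[0.14, 0.20, 0.15],[-0.08, -0.09, -0.25],[-0.13, 0.06, -0.04]]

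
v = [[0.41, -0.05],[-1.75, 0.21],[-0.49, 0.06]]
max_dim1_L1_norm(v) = 1.96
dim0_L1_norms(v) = [2.65, 0.32]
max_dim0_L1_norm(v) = 2.65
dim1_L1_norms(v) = [0.46, 1.96, 0.55]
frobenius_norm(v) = 1.88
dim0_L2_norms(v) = [1.86, 0.22]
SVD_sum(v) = [[0.41, -0.05], [-1.75, 0.21], [-0.49, 0.06]] + [[-0.0,-0.00], [-0.0,-0.0], [0.0,0.0]]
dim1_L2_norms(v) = [0.41, 1.76, 0.49]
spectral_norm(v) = 1.88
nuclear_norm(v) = 1.88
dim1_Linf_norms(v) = [0.41, 1.75, 0.49]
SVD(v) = [[-0.22, -0.51], [0.94, -0.34], [0.26, 0.79]] @ diag([1.8764056565578706, 0.0013461194700811329]) @ [[-0.99, 0.12], [0.12, 0.99]]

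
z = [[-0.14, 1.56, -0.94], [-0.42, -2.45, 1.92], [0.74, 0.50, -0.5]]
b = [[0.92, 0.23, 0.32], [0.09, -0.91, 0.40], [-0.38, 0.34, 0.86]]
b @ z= [[0.01, 1.03, -0.58], [0.67, 2.57, -2.03], [0.55, -1.00, 0.58]]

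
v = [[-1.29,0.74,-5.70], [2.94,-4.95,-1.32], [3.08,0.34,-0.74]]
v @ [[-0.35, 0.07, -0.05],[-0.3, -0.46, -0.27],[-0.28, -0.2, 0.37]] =[[1.83, 0.71, -2.24], [0.83, 2.75, 0.7], [-0.97, 0.21, -0.52]]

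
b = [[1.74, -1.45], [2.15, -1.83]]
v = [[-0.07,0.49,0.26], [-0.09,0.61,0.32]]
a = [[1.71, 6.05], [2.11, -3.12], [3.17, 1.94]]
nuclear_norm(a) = 11.10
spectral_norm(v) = 0.89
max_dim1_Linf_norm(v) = 0.61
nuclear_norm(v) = 0.89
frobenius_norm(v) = 0.89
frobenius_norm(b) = 3.62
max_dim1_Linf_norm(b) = 2.15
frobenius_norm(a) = 8.22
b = v @ a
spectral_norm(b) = 3.62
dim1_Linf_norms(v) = [0.49, 0.61]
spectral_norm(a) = 7.27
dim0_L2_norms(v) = [0.11, 0.78, 0.41]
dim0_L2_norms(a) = [4.17, 7.08]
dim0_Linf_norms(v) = [0.09, 0.61, 0.32]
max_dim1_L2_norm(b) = 2.82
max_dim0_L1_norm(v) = 1.1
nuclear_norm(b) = 3.64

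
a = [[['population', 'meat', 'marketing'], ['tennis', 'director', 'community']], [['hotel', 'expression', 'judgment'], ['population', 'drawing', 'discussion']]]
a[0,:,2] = ['marketing', 'community']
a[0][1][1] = 'director'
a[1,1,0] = 'population'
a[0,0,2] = 'marketing'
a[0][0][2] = 'marketing'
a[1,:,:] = [['hotel', 'expression', 'judgment'], ['population', 'drawing', 'discussion']]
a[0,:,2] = ['marketing', 'community']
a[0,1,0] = 'tennis'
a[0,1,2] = 'community'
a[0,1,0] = 'tennis'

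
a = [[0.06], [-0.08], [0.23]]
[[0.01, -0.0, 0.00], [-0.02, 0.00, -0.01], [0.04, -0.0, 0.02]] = a @ [[0.19,-0.01,0.07]]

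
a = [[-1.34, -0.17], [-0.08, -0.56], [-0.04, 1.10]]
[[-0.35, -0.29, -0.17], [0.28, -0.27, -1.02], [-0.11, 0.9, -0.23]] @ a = [[0.50, 0.03],[-0.31, -1.02],[0.08, -0.74]]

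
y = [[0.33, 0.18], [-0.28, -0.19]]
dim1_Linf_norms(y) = [0.33, 0.28]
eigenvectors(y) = [[0.81,-0.42], [-0.58,0.91]]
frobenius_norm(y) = 0.51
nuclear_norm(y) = 0.53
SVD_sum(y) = [[0.32, 0.19], [-0.29, -0.17]] + [[0.01, -0.01],[0.01, -0.02]]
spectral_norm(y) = 0.51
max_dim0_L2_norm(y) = 0.43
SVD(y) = [[-0.74, 0.67], [0.67, 0.74]] @ diag([0.5051803515009007, 0.024347740294048376]) @ [[-0.86, -0.52],[0.52, -0.86]]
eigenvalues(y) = [0.2, -0.06]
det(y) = -0.01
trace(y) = 0.14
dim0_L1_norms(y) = [0.61, 0.37]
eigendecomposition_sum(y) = [[0.30, 0.14], [-0.21, -0.1]] + [[0.03, 0.04],[-0.07, -0.09]]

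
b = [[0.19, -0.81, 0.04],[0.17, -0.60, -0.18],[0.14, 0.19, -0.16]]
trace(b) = -0.57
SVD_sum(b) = [[0.18, -0.81, -0.04],[0.14, -0.61, -0.03],[-0.03, 0.14, 0.01]] + [[-0.04, -0.01, 0.05], [0.08, 0.02, -0.11], [0.13, 0.04, -0.2]] + [[0.04,0.01,0.03],  [-0.05,-0.01,-0.03],  [0.04,0.01,0.03]]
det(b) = 0.03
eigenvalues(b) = [(0.13+0j), (-0.35+0.3j), (-0.35-0.3j)]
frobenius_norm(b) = 1.09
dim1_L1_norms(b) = [1.04, 0.95, 0.49]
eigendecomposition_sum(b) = [[(0.1+0j), (-0.09+0j), (0.07+0j)], [0.01+0.00j, -0.01+0.00j, (0.01+0j)], [0.06+0.00j, (-0.05+0j), (0.04+0j)]] + [[(0.04+0.13j),  (-0.36-0.17j),  -0.02-0.21j], [0.08+0.07j,  (-0.3+0.03j),  (-0.09-0.13j)], [0.04-0.10j,  (0.12+0.28j),  -0.10+0.13j]] + [[(0.04-0.13j),  -0.36+0.17j,  (-0.02+0.21j)], [(0.08-0.07j),  -0.30-0.03j,  (-0.09+0.13j)], [0.04+0.10j,  (0.12-0.28j),  -0.10-0.13j]]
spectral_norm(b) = 1.05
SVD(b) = [[-0.79, -0.22, -0.57], [-0.60, 0.49, 0.63], [0.14, 0.84, -0.52]] @ diag([1.0519425594576888, 0.2850236069614504, 0.09261962576199433]) @ [[-0.22, 0.97, 0.05],[0.56, 0.17, -0.81],[-0.80, -0.15, -0.58]]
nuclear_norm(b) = 1.43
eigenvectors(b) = [[0.88+0.00j,-0.68+0.00j,(-0.68-0j)], [0.09+0.00j,-0.44+0.27j,(-0.44-0.27j)], [0.48+0.00j,(0.4+0.35j),(0.4-0.35j)]]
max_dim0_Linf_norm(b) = 0.81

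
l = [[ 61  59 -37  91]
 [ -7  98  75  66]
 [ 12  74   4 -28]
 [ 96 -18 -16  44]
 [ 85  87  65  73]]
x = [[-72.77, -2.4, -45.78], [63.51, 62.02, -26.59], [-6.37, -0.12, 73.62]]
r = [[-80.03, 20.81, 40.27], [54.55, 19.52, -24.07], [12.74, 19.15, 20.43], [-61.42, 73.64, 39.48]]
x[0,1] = -2.4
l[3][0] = 96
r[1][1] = 19.52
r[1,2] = -24.07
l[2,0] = 12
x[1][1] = 62.02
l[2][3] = -28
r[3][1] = 73.64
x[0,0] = -72.77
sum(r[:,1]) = 133.12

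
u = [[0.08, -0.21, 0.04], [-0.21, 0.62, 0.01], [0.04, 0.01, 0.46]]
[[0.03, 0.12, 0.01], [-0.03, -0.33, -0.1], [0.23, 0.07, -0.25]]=u @ [[-0.73, -0.18, -0.53], [-0.31, -0.59, -0.33], [0.57, 0.19, -0.48]]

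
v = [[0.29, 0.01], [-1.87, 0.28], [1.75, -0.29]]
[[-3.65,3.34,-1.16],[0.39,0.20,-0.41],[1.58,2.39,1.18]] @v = [[-9.33, 1.24], [-0.98, 0.18], [-1.95, 0.34]]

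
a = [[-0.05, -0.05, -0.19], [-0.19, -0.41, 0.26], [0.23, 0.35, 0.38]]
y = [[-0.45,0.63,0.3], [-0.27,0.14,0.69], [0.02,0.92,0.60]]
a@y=[[0.03, -0.21, -0.16], [0.2, 0.06, -0.18], [-0.19, 0.54, 0.54]]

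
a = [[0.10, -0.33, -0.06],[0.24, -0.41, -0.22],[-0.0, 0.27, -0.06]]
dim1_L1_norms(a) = [0.49, 0.87, 0.33]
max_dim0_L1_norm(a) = 1.01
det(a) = -0.00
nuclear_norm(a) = 0.86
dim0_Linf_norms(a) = [0.24, 0.41, 0.22]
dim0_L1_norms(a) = [0.34, 1.01, 0.34]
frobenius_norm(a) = 0.69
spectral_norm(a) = 0.66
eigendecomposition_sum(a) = [[-0.00+0.00j, 0.00-0.00j, (-0+0j)],[-0.00+0.00j, 0.00-0.00j, -0.00+0.00j],[(-0+0j), -0j, -0.00+0.00j]] + [[(0.05+0.09j), (-0.17-0.04j), -0.03-0.10j], [0.12+0.05j, (-0.21+0.08j), -0.11-0.08j], [-0.11j, 0.13+0.14j, -0.03+0.12j]] + [[0.05-0.09j, -0.17+0.04j, -0.03+0.10j], [0.12-0.05j, (-0.21-0.08j), -0.11+0.08j], [0.00+0.11j, 0.13-0.14j, (-0.03-0.12j)]]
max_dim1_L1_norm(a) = 0.87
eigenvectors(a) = [[0.78+0.00j,0.41+0.30j,0.41-0.30j], [0.13+0.00j,0.65+0.00j,(0.65-0j)], [0.61+0.00j,-0.22-0.52j,(-0.22+0.52j)]]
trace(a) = -0.37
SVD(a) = [[-0.53, 0.25, 0.81],[-0.78, -0.52, -0.34],[0.34, -0.82, 0.47]] @ diag([0.6580641582758702, 0.20012056949541426, 0.0018224317550084932]) @ [[-0.36, 0.89, 0.28], [-0.5, -0.44, 0.74], [-0.78, -0.13, -0.61]]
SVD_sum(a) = [[0.13, -0.31, -0.1], [0.19, -0.46, -0.14], [-0.08, 0.2, 0.06]] + [[-0.03, -0.02, 0.04], [0.05, 0.05, -0.08], [0.08, 0.07, -0.12]] + [[-0.0, -0.00, -0.00], [0.00, 0.0, 0.0], [-0.0, -0.0, -0.0]]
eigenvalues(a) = [(-0+0j), (-0.18+0.29j), (-0.18-0.29j)]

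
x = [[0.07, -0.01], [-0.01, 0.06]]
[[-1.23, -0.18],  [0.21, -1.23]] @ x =[[-0.08, 0.0], [0.03, -0.08]]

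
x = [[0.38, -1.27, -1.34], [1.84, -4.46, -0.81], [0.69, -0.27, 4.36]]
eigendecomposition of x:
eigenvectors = [[-0.29, -0.91, -0.28],[-0.96, -0.40, -0.15],[-0.01, 0.12, 0.95]]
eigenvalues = [-3.92, 0.0, 4.2]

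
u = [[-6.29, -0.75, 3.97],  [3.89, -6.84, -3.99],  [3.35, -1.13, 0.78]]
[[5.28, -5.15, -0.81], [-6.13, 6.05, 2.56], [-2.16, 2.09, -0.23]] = u @[[-0.63, 0.61, -0.06], [0.31, -0.31, -0.21], [0.39, -0.39, -0.34]]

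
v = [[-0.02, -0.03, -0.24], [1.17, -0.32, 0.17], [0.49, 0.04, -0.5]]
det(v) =-0.072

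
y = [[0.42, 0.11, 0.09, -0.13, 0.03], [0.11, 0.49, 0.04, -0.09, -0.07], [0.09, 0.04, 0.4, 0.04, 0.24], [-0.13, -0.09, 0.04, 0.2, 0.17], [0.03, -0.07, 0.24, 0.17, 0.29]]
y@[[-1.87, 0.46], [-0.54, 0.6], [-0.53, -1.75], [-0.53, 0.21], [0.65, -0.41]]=[[-0.80, 0.06], [-0.49, 0.28], [-0.27, -0.72], [0.28, -0.21], [-0.05, -0.53]]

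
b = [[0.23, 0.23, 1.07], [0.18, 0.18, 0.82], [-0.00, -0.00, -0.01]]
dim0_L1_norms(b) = [0.41, 0.41, 1.9]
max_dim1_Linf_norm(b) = 1.07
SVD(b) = [[-0.79, 0.49, 0.36], [-0.61, -0.64, -0.46], [0.01, -0.59, 0.81]] @ diag([1.4099557871171848, 0.004967733362374473, 3.966857242216473e-18]) @ [[-0.21, -0.21, -0.96], [-0.68, -0.68, 0.29], [-0.71, 0.71, -0.0]]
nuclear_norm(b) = 1.41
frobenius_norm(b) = 1.41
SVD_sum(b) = [[0.23, 0.23, 1.07], [0.18, 0.18, 0.82], [-0.00, -0.0, -0.01]] + [[-0.0, -0.0, 0.00], [0.00, 0.00, -0.0], [0.00, 0.0, -0.00]] + [[-0.0,  0.00,  -0.00], [0.0,  -0.00,  0.0], [-0.00,  0.00,  -0.00]]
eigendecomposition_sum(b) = [[0.23,0.23,1.04], [0.18,0.18,0.81], [0.00,0.0,0.00]] + [[0.0, -0.0, 0.00],[-0.00, 0.0, -0.00],[0.00, 0.00, 0.0]] + [[-0.0, -0.0, 0.03],[-0.00, -0.0, 0.01],[-0.00, -0.00, -0.01]]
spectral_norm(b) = 1.41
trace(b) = 0.40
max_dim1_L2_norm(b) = 1.12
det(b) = -0.00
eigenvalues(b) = [0.41, 0.0, -0.01]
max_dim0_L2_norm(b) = 1.35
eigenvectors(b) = [[0.79, -0.71, -0.93], [0.62, 0.71, -0.26], [0.0, 0.00, 0.26]]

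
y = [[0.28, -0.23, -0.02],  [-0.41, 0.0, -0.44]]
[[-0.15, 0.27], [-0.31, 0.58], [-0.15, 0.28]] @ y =[[-0.15, 0.03, -0.12], [-0.32, 0.07, -0.25], [-0.16, 0.03, -0.12]]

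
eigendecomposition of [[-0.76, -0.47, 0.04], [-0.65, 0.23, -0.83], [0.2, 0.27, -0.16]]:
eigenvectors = [[-0.90+0.00j,(-0.4+0.05j),(-0.4-0.05j)], [(-0.27+0j),(0.79+0j),0.79-0.00j], [0.34+0.00j,(0.43-0.15j),0.43+0.15j]]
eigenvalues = [(-0.92+0j), (0.11+0.12j), (0.11-0.12j)]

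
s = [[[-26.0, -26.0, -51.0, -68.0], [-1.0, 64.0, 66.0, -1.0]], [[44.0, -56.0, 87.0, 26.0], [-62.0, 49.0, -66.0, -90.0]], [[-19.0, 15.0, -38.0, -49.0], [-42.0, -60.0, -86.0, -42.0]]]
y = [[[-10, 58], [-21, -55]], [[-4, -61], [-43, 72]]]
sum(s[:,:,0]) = -106.0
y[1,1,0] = -43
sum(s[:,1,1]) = 53.0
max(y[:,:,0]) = -4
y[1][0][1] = -61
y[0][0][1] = 58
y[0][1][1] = -55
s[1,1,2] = -66.0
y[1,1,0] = -43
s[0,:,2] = [-51.0, 66.0]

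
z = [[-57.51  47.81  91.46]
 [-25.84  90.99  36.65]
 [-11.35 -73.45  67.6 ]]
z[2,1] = -73.45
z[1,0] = -25.84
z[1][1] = 90.99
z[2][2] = 67.6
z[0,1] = 47.81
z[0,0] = -57.51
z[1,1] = 90.99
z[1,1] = 90.99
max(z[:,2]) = 91.46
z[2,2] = 67.6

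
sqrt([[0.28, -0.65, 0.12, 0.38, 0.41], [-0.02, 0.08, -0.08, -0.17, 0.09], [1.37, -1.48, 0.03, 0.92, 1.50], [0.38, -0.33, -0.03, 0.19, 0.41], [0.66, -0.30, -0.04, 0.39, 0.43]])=[[(0.34+0.52j), -0.48+0.38j, 0.09-0.19j, 0.31+0.04j, 0.32+0.06j], [0.06-0.31j, (0.24-0.04j), (-0.09+0.2j), (-0.07+0.18j), 0.04-0.38j], [(1.29-0.42j), (-0.96+0.06j), (0.04+0.32j), 0.86+0.38j, 1.14-0.75j], [(0.33-0.32j), -0.22-0.08j, (-0.02+0.19j), 0.27+0.15j, 0.27-0.33j], [0.54-0.59j, -0.24-0.41j, -0.05+0.23j, 0.33-0.02j, 0.45-0.11j]]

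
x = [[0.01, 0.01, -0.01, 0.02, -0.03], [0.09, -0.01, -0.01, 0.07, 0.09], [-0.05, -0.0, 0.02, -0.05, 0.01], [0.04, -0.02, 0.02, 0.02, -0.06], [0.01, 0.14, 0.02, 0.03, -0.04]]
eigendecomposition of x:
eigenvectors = [[0.16+0.00j, 0.09+0.20j, (0.09-0.2j), (-0.6+0j), (-0.39+0j)], [(-0.64+0j), (0.53+0j), (0.53-0j), -0.14+0.00j, (-0.15+0j)], [(0.05+0j), (-0.29-0.31j), (-0.29+0.31j), 0.25+0.00j, (0.79+0j)], [0.14+0.00j, -0.14+0.47j, -0.14-0.47j, (0.74+0j), (0.45+0j)], [0.74+0.00j, (0.46-0.2j), (0.46+0.2j), 0.05+0.00j, 0.08+0.00j]]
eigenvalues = [(-0.15+0j), (0.07+0.07j), (0.07-0.07j), (-0.01+0j), (0.02+0j)]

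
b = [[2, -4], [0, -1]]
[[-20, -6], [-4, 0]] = b@[[-2, -3], [4, 0]]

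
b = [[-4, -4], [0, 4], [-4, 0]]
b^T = [[-4, 0, -4], [-4, 4, 0]]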